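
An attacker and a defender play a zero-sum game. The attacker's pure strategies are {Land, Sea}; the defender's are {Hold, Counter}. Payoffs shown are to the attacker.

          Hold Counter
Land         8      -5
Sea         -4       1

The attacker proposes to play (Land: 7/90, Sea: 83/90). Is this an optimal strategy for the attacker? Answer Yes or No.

No

Against Hold this mix gives (7/90)·8 + (83/90)·(-4) = -46/15.
Against Counter this mix gives (7/90)·(-5) + (83/90)·1 = 8/15.
The defender will play Hold, holding the attacker to -46/15. Shifting weight toward the row that does better against Hold would raise this floor (the equalizing mix achieves -2/3 against both Hold and Counter), so the proposed strategy is not optimal.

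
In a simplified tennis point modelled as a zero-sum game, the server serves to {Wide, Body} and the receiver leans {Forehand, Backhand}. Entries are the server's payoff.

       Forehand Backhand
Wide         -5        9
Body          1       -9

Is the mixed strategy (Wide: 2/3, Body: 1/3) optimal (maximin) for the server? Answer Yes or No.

No

Against Forehand this mix gives (2/3)·(-5) + (1/3)·1 = -3.
Against Backhand this mix gives (2/3)·9 + (1/3)·(-9) = 3.
The receiver will play Forehand, holding the server to -3. Shifting weight toward the row that does better against Forehand would raise this floor (the equalizing mix achieves -3/2 against both Forehand and Backhand), so the proposed strategy is not optimal.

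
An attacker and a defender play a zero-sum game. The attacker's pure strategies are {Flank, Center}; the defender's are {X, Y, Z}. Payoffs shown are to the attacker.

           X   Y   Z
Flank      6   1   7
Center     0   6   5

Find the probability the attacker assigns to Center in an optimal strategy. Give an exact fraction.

Row minima: Flank → 1, Center → 0; maximin = 1.
Column maxima: X → 6, Y → 6, Z → 7; minimax = 6.
1 ≠ 6, so there is no saddle point; optimal play is mixed.
Z is strictly dominated by X (it gives the attacker strictly more in every row), so the defender never plays it.
On the remaining 2×2 (Flank, Center vs X, Y):
Let the attacker play Flank with probability p. Expected payoff against X: 6p + 0(1−p) = 6p; against Y: 1p + 6(1−p) = −5p + 6.
Setting these equal: 6p = −5p + 6 ⇒ 11p = 6 ⇒ p = 6/11, and the value is (6)·(6/11) = 36/11.
For the defender: with q = P(X), equating Flank's and Center's payoffs gives 5q + 1 = −6q + 6 ⇒ q = 5/11.

5/11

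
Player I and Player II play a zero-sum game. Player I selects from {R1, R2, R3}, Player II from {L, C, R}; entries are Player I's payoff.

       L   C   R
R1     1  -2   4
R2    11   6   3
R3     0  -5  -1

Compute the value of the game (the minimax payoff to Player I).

10/3

Row minima: R1 → -2, R2 → 3, R3 → -5; maximin = 3.
Column maxima: L → 11, C → 6, R → 4; minimax = 4.
3 ≠ 4, so there is no saddle point; optimal play is mixed.
R3 is strictly dominated by R1, so Player I never plays it.
L is strictly dominated by C (it gives Player I strictly more in every row), so Player II never plays it.
On the remaining 2×2 (R1, R2 vs C, R):
Let Player I play R1 with probability p. Expected payoff against C: (-2)p + 6(1−p) = −8p + 6; against R: 4p + 3(1−p) = p + 3.
Setting these equal: −8p + 6 = p + 3 ⇒ −9p = -3 ⇒ p = 1/3, and the value is (-8)·(1/3) + 6 = 10/3.
For Player II: with q = P(C), equating R1's and R2's payoffs gives −6q + 4 = 3q + 3 ⇒ q = 1/9.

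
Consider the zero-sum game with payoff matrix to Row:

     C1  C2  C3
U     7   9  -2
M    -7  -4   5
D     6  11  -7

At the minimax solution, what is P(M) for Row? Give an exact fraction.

Row minima: U → -2, M → -7, D → -7; maximin = -2.
Column maxima: C1 → 7, C2 → 11, C3 → 5; minimax = 5.
-2 ≠ 5, so there is no saddle point; optimal play is mixed.
C2 is strictly dominated by C1 (it gives Row strictly more in every row), so Column never plays it.
With C2 eliminated, D is strictly dominated by U (U gives Row strictly more in every remaining column), so Row never plays it.
On the remaining 2×2 (U, M vs C1, C3):
Let Row play U with probability p. Expected payoff against C1: 7p + (-7)(1−p) = 14p − 7; against C3: (-2)p + 5(1−p) = −7p + 5.
Setting these equal: 14p − 7 = −7p + 5 ⇒ 21p = 12 ⇒ p = 4/7, and the value is (14)·(4/7) − 7 = 1.
For Column: with q = P(C1), equating U's and M's payoffs gives 9q − 2 = −12q + 5 ⇒ q = 1/3.

3/7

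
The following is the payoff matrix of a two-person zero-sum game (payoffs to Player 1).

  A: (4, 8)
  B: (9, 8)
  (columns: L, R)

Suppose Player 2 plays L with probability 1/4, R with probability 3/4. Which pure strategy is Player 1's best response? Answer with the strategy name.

B

Expected payoff of A: (1/4)·4 + (3/4)·8 = 7.
Expected payoff of B: (1/4)·9 + (3/4)·8 = 33/4.
The largest is 33/4, so Player 1's best response is B.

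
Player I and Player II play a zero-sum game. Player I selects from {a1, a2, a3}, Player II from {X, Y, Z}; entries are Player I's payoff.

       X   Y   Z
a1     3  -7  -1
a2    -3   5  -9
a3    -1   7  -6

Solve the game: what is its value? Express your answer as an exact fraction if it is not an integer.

-49/19

Row minima: a1 → -7, a2 → -9, a3 → -6; maximin = -6.
Column maxima: X → 3, Y → 7, Z → -1; minimax = -1.
-6 ≠ -1, so there is no saddle point; optimal play is mixed.
a2 is strictly dominated by a3, so Player I never plays it.
X is strictly dominated by Z (it gives Player I strictly more in every row), so Player II never plays it.
On the remaining 2×2 (a1, a3 vs Y, Z):
Let Player I play a1 with probability p. Expected payoff against Y: (-7)p + 7(1−p) = −14p + 7; against Z: (-1)p + (-6)(1−p) = 5p − 6.
Setting these equal: −14p + 7 = 5p − 6 ⇒ −19p = -13 ⇒ p = 13/19, and the value is (-14)·(13/19) + 7 = -49/19.
For Player II: with q = P(Y), equating a1's and a3's payoffs gives −6q − 1 = 13q − 6 ⇒ q = 5/19.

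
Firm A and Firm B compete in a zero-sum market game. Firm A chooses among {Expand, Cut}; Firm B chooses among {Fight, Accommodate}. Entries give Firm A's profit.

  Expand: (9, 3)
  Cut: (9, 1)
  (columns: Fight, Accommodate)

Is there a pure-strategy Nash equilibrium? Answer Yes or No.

Row minima: Expand → 3, Cut → 1; maximin = 3.
Column maxima: Fight → 9, Accommodate → 3; minimax = 3.
maximin = minimax = 3, so a saddle point exists.

Yes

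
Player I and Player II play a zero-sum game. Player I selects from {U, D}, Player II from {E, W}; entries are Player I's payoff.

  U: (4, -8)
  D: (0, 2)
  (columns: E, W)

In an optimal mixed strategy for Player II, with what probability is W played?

2/7

Row minima: U → -8, D → 0; maximin = 0.
Column maxima: E → 4, W → 2; minimax = 2.
0 ≠ 2, so there is no saddle point; optimal play is mixed.
Let Player I play U with probability p. Expected payoff against E: 4p + 0(1−p) = 4p; against W: (-8)p + 2(1−p) = −10p + 2.
Setting these equal: 4p = −10p + 2 ⇒ 14p = 2 ⇒ p = 1/7, and the value is (4)·(1/7) = 4/7.
For Player II: with q = P(E), equating U's and D's payoffs gives 12q − 8 = −2q + 2 ⇒ q = 5/7.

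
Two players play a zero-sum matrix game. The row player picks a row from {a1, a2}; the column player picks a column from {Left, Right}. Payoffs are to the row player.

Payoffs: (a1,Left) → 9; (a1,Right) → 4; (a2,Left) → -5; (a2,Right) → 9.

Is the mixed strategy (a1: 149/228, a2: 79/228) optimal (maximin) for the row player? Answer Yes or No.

No

Against Left this mix gives (149/228)·9 + (79/228)·(-5) = 473/114.
Against Right this mix gives (149/228)·4 + (79/228)·9 = 1307/228.
The column player will play Left, holding the row player to 473/114. Shifting weight toward the row that does better against Left would raise this floor (the equalizing mix achieves 101/19 against both Left and Right), so the proposed strategy is not optimal.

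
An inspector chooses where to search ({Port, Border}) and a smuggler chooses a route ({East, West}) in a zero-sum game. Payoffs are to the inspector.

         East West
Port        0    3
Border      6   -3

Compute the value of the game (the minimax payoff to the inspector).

3/2

Row minima: Port → 0, Border → -3; maximin = 0.
Column maxima: East → 6, West → 3; minimax = 3.
0 ≠ 3, so there is no saddle point; optimal play is mixed.
Let the inspector play Port with probability p. Expected payoff against East: 0p + 6(1−p) = −6p + 6; against West: 3p + (-3)(1−p) = 6p − 3.
Setting these equal: −6p + 6 = 6p − 3 ⇒ −12p = -9 ⇒ p = 3/4, and the value is (-6)·(3/4) + 6 = 3/2.
For the smuggler: with q = P(East), equating Port's and Border's payoffs gives −3q + 3 = 9q − 3 ⇒ q = 1/2.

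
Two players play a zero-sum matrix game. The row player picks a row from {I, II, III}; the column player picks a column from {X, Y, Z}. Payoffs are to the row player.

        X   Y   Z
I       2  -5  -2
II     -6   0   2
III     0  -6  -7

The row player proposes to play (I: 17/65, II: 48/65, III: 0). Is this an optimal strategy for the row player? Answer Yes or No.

Against X this mix gives (17/65)·2 + (48/65)·(-6) = -254/65.
Against Y this mix gives (17/65)·(-5) + (48/65)·0 = -17/13.
Against Z this mix gives (17/65)·(-2) + (48/65)·2 = 62/65.
The column player will play X, holding the row player to -254/65. Shifting weight toward the row that does better against X would raise this floor (the equalizing mix achieves -30/13 against both X and Y), so the proposed strategy is not optimal.

No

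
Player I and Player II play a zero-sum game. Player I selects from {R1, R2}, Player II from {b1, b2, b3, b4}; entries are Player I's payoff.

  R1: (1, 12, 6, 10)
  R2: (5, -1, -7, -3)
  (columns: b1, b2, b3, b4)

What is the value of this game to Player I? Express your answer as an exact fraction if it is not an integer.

37/17

Row minima: R1 → 1, R2 → -7; maximin = 1.
Column maxima: b1 → 5, b2 → 12, b3 → 6, b4 → 10; minimax = 5.
1 ≠ 5, so there is no saddle point; optimal play is mixed.
b2 is strictly dominated by b3 (it gives Player I strictly more in every row), so Player II never plays it.
b4 is strictly dominated by b3 (it gives Player I strictly more in every row), so Player II never plays it.
On the remaining 2×2 (R1, R2 vs b1, b3):
Let Player I play R1 with probability p. Expected payoff against b1: 1p + 5(1−p) = −4p + 5; against b3: 6p + (-7)(1−p) = 13p − 7.
Setting these equal: −4p + 5 = 13p − 7 ⇒ −17p = -12 ⇒ p = 12/17, and the value is (-4)·(12/17) + 5 = 37/17.
For Player II: with q = P(b1), equating R1's and R2's payoffs gives −5q + 6 = 12q − 7 ⇒ q = 13/17.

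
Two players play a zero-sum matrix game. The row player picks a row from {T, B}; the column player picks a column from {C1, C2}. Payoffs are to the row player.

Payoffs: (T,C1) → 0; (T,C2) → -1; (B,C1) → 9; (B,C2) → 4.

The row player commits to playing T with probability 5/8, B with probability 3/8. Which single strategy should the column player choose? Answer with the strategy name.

C2

If the column player plays C1, the row player's expected payoff is (5/8)·0 + (3/8)·9 = 27/8.
If the column player plays C2, the row player's expected payoff is (5/8)·(-1) + (3/8)·4 = 7/8.
The column player minimizes the row player's payoff; the smallest is 7/8, so the best response is C2.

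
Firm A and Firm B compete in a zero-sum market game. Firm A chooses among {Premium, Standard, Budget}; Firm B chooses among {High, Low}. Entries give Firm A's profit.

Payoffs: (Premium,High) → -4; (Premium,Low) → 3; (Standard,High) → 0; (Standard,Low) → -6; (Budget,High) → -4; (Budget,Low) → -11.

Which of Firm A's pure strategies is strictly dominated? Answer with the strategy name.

Standard gives a strictly higher payoff than Budget against every column: 0 > -4, -6 > -11.
So Budget is strictly dominated and Firm A never plays it.

Budget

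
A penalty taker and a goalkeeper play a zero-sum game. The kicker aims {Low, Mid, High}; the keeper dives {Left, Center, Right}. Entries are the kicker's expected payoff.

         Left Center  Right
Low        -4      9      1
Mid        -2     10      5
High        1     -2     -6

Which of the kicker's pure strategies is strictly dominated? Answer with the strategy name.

Low

Mid gives a strictly higher payoff than Low against every column: -2 > -4, 10 > 9, 5 > 1.
So Low is strictly dominated and the kicker never plays it.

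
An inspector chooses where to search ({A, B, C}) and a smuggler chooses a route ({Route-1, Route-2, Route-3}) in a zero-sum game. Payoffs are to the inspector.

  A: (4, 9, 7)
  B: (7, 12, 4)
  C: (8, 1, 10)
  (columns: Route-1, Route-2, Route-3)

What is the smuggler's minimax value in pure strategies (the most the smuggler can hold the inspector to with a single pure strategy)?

8

Column maxima: Route-1 → 8, Route-2 → 12, Route-3 → 10.
The smallest of these is 8.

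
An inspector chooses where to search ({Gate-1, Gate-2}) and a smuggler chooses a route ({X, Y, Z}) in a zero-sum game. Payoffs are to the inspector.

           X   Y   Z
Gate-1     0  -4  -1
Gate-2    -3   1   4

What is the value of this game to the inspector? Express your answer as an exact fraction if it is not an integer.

-3/2

Row minima: Gate-1 → -4, Gate-2 → -3; maximin = -3.
Column maxima: X → 0, Y → 1, Z → 4; minimax = 0.
-3 ≠ 0, so there is no saddle point; optimal play is mixed.
Z is strictly dominated by Y (it gives the inspector strictly more in every row), so the smuggler never plays it.
On the remaining 2×2 (Gate-1, Gate-2 vs X, Y):
Let the inspector play Gate-1 with probability p. Expected payoff against X: 0p + (-3)(1−p) = 3p − 3; against Y: (-4)p + 1(1−p) = −5p + 1.
Setting these equal: 3p − 3 = −5p + 1 ⇒ 8p = 4 ⇒ p = 1/2, and the value is (3)·(1/2) − 3 = -3/2.
For the smuggler: with q = P(X), equating Gate-1's and Gate-2's payoffs gives 4q − 4 = −4q + 1 ⇒ q = 5/8.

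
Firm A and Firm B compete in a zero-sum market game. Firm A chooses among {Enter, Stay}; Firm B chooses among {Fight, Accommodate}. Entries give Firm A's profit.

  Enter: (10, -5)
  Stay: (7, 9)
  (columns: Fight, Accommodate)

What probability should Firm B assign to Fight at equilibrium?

14/17

Row minima: Enter → -5, Stay → 7; maximin = 7.
Column maxima: Fight → 10, Accommodate → 9; minimax = 9.
7 ≠ 9, so there is no saddle point; optimal play is mixed.
Let Firm A play Enter with probability p. Expected payoff against Fight: 10p + 7(1−p) = 3p + 7; against Accommodate: (-5)p + 9(1−p) = −14p + 9.
Setting these equal: 3p + 7 = −14p + 9 ⇒ 17p = 2 ⇒ p = 2/17, and the value is (3)·(2/17) + 7 = 125/17.
For Firm B: with q = P(Fight), equating Enter's and Stay's payoffs gives 15q − 5 = −2q + 9 ⇒ q = 14/17.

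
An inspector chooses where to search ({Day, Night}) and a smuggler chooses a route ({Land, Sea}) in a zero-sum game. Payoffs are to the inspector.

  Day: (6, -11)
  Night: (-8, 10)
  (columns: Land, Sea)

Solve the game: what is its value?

-4/5

Row minima: Day → -11, Night → -8; maximin = -8.
Column maxima: Land → 6, Sea → 10; minimax = 6.
-8 ≠ 6, so there is no saddle point; optimal play is mixed.
Let the inspector play Day with probability p. Expected payoff against Land: 6p + (-8)(1−p) = 14p − 8; against Sea: (-11)p + 10(1−p) = −21p + 10.
Setting these equal: 14p − 8 = −21p + 10 ⇒ 35p = 18 ⇒ p = 18/35, and the value is (14)·(18/35) − 8 = -4/5.
For the smuggler: with q = P(Land), equating Day's and Night's payoffs gives 17q − 11 = −18q + 10 ⇒ q = 3/5.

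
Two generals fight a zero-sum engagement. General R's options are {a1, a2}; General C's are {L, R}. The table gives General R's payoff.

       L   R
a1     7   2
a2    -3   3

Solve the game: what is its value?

Row minima: a1 → 2, a2 → -3; maximin = 2.
Column maxima: L → 7, R → 3; minimax = 3.
2 ≠ 3, so there is no saddle point; optimal play is mixed.
Let General R play a1 with probability p. Expected payoff against L: 7p + (-3)(1−p) = 10p − 3; against R: 2p + 3(1−p) = −p + 3.
Setting these equal: 10p − 3 = −p + 3 ⇒ 11p = 6 ⇒ p = 6/11, and the value is (10)·(6/11) − 3 = 27/11.
For General C: with q = P(L), equating a1's and a2's payoffs gives 5q + 2 = −6q + 3 ⇒ q = 1/11.

27/11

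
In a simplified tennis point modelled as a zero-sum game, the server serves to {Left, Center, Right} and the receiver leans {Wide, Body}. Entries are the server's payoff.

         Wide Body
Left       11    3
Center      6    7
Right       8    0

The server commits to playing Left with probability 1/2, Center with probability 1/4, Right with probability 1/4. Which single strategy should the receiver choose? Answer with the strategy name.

If the receiver plays Wide, the server's expected payoff is (1/2)·11 + (1/4)·6 + (1/4)·8 = 9.
If the receiver plays Body, the server's expected payoff is (1/2)·3 + (1/4)·7 + (1/4)·0 = 13/4.
The receiver minimizes the server's payoff; the smallest is 13/4, so the best response is Body.

Body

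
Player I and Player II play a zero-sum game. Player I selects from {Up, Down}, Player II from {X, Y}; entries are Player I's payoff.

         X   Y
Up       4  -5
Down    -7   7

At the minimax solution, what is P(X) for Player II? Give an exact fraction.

Row minima: Up → -5, Down → -7; maximin = -5.
Column maxima: X → 4, Y → 7; minimax = 4.
-5 ≠ 4, so there is no saddle point; optimal play is mixed.
Let Player I play Up with probability p. Expected payoff against X: 4p + (-7)(1−p) = 11p − 7; against Y: (-5)p + 7(1−p) = −12p + 7.
Setting these equal: 11p − 7 = −12p + 7 ⇒ 23p = 14 ⇒ p = 14/23, and the value is (11)·(14/23) − 7 = -7/23.
For Player II: with q = P(X), equating Up's and Down's payoffs gives 9q − 5 = −14q + 7 ⇒ q = 12/23.

12/23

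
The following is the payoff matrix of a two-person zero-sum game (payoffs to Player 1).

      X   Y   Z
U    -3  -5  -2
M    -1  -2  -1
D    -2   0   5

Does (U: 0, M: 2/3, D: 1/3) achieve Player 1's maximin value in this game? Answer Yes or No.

Against X this mix gives (2/3)·(-1) + (1/3)·(-2) = -4/3.
Against Y this mix gives (2/3)·(-2) + (1/3)·0 = -4/3.
Against Z this mix gives (2/3)·(-1) + (1/3)·5 = 1.
All of Player 2's active replies (X, Y) yield -4/3, and no column does worse for Player 1. The mix makes Player 2 indifferent and guarantees -4/3, so it is optimal.

Yes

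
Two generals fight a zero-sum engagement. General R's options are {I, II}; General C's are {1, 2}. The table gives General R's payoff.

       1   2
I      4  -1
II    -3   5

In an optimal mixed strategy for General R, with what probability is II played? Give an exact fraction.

Row minima: I → -1, II → -3; maximin = -1.
Column maxima: 1 → 4, 2 → 5; minimax = 4.
-1 ≠ 4, so there is no saddle point; optimal play is mixed.
Let General R play I with probability p. Expected payoff against 1: 4p + (-3)(1−p) = 7p − 3; against 2: (-1)p + 5(1−p) = −6p + 5.
Setting these equal: 7p − 3 = −6p + 5 ⇒ 13p = 8 ⇒ p = 8/13, and the value is (7)·(8/13) − 3 = 17/13.
For General C: with q = P(1), equating I's and II's payoffs gives 5q − 1 = −8q + 5 ⇒ q = 6/13.

5/13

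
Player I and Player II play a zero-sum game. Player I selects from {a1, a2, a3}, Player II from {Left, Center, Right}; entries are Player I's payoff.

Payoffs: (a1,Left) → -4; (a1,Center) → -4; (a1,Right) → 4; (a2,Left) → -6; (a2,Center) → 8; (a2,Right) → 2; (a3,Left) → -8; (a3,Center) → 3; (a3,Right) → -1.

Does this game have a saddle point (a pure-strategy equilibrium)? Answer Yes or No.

Yes

Row minima: a1 → -4, a2 → -6, a3 → -8; maximin = -4.
Column maxima: Left → -4, Center → 8, Right → 4; minimax = -4.
maximin = minimax = -4, so a saddle point exists.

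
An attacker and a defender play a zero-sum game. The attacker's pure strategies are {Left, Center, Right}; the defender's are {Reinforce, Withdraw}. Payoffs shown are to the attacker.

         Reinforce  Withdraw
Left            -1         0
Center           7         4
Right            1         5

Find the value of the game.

31/7

Row minima: Left → -1, Center → 4, Right → 1; maximin = 4.
Column maxima: Reinforce → 7, Withdraw → 5; minimax = 5.
4 ≠ 5, so there is no saddle point; optimal play is mixed.
Left is strictly dominated by Center, so the attacker never plays it.
On the remaining 2×2 (Center, Right vs Reinforce, Withdraw):
Let the attacker play Center with probability p. Expected payoff against Reinforce: 7p + 1(1−p) = 6p + 1; against Withdraw: 4p + 5(1−p) = −p + 5.
Setting these equal: 6p + 1 = −p + 5 ⇒ 7p = 4 ⇒ p = 4/7, and the value is (6)·(4/7) + 1 = 31/7.
For the defender: with q = P(Reinforce), equating Center's and Right's payoffs gives 3q + 4 = −4q + 5 ⇒ q = 1/7.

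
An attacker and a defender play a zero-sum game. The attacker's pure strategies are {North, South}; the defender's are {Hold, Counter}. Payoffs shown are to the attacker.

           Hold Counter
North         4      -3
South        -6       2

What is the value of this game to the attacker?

-2/3

Row minima: North → -3, South → -6; maximin = -3.
Column maxima: Hold → 4, Counter → 2; minimax = 2.
-3 ≠ 2, so there is no saddle point; optimal play is mixed.
Let the attacker play North with probability p. Expected payoff against Hold: 4p + (-6)(1−p) = 10p − 6; against Counter: (-3)p + 2(1−p) = −5p + 2.
Setting these equal: 10p − 6 = −5p + 2 ⇒ 15p = 8 ⇒ p = 8/15, and the value is (10)·(8/15) − 6 = -2/3.
For the defender: with q = P(Hold), equating North's and South's payoffs gives 7q − 3 = −8q + 2 ⇒ q = 1/3.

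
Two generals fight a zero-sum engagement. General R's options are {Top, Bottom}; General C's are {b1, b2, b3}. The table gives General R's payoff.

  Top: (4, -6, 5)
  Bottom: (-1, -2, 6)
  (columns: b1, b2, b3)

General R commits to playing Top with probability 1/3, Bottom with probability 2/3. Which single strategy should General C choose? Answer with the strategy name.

If General C plays b1, General R's expected payoff is (1/3)·4 + (2/3)·(-1) = 2/3.
If General C plays b2, General R's expected payoff is (1/3)·(-6) + (2/3)·(-2) = -10/3.
If General C plays b3, General R's expected payoff is (1/3)·5 + (2/3)·6 = 17/3.
General C minimizes General R's payoff; the smallest is -10/3, so the best response is b2.

b2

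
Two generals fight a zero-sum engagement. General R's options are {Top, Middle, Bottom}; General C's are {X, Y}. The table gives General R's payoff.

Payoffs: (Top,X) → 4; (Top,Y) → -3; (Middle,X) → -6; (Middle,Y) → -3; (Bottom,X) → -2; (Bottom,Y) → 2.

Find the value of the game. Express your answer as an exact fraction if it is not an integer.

Row minima: Top → -3, Middle → -6, Bottom → -2; maximin = -2.
Column maxima: X → 4, Y → 2; minimax = 2.
-2 ≠ 2, so there is no saddle point; optimal play is mixed.
Middle is strictly dominated by Bottom, so General R never plays it.
On the remaining 2×2 (Top, Bottom vs X, Y):
Let General R play Top with probability p. Expected payoff against X: 4p + (-2)(1−p) = 6p − 2; against Y: (-3)p + 2(1−p) = −5p + 2.
Setting these equal: 6p − 2 = −5p + 2 ⇒ 11p = 4 ⇒ p = 4/11, and the value is (6)·(4/11) − 2 = 2/11.
For General C: with q = P(X), equating Top's and Bottom's payoffs gives 7q − 3 = −4q + 2 ⇒ q = 5/11.

2/11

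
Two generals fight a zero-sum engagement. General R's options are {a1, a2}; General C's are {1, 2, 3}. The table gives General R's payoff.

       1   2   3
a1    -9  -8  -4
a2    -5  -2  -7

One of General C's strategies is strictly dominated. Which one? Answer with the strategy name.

1 holds General R's payoff strictly below 2 in every row: -9 < -8, -5 < -2.
So 2 is strictly dominated for General C.

2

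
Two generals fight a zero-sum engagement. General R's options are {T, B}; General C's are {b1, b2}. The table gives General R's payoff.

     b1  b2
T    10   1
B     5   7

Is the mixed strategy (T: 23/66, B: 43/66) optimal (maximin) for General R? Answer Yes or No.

No

Against b1 this mix gives (23/66)·10 + (43/66)·5 = 445/66.
Against b2 this mix gives (23/66)·1 + (43/66)·7 = 54/11.
General C will play b2, holding General R to 54/11. Shifting weight toward the row that does better against b2 would raise this floor (the equalizing mix achieves 65/11 against both b2 and b1), so the proposed strategy is not optimal.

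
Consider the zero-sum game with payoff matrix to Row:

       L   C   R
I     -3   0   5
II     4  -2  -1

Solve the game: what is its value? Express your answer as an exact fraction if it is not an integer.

Row minima: I → -3, II → -2; maximin = -2.
Column maxima: L → 4, C → 0, R → 5; minimax = 0.
-2 ≠ 0, so there is no saddle point; optimal play is mixed.
R is strictly dominated by C (it gives Row strictly more in every row), so Column never plays it.
On the remaining 2×2 (I, II vs L, C):
Let Row play I with probability p. Expected payoff against L: (-3)p + 4(1−p) = −7p + 4; against C: 0p + (-2)(1−p) = 2p − 2.
Setting these equal: −7p + 4 = 2p − 2 ⇒ −9p = -6 ⇒ p = 2/3, and the value is (-7)·(2/3) + 4 = -2/3.
For Column: with q = P(L), equating I's and II's payoffs gives −3q = 6q − 2 ⇒ q = 2/9.

-2/3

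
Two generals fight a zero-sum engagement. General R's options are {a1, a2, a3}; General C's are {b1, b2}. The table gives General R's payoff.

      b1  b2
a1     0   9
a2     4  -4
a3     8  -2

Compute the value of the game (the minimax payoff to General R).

72/19

Row minima: a1 → 0, a2 → -4, a3 → -2; maximin = 0.
Column maxima: b1 → 8, b2 → 9; minimax = 8.
0 ≠ 8, so there is no saddle point; optimal play is mixed.
a2 is strictly dominated by a3, so General R never plays it.
On the remaining 2×2 (a1, a3 vs b1, b2):
Let General R play a1 with probability p. Expected payoff against b1: 0p + 8(1−p) = −8p + 8; against b2: 9p + (-2)(1−p) = 11p − 2.
Setting these equal: −8p + 8 = 11p − 2 ⇒ −19p = -10 ⇒ p = 10/19, and the value is (-8)·(10/19) + 8 = 72/19.
For General C: with q = P(b1), equating a1's and a3's payoffs gives −9q + 9 = 10q − 2 ⇒ q = 11/19.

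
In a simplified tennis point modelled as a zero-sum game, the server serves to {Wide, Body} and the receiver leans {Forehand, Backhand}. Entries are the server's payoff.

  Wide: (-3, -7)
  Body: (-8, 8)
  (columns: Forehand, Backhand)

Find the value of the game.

-4

Row minima: Wide → -7, Body → -8; maximin = -7.
Column maxima: Forehand → -3, Backhand → 8; minimax = -3.
-7 ≠ -3, so there is no saddle point; optimal play is mixed.
Let the server play Wide with probability p. Expected payoff against Forehand: (-3)p + (-8)(1−p) = 5p − 8; against Backhand: (-7)p + 8(1−p) = −15p + 8.
Setting these equal: 5p − 8 = −15p + 8 ⇒ 20p = 16 ⇒ p = 4/5, and the value is (5)·(4/5) − 8 = -4.
For the receiver: with q = P(Forehand), equating Wide's and Body's payoffs gives 4q − 7 = −16q + 8 ⇒ q = 3/4.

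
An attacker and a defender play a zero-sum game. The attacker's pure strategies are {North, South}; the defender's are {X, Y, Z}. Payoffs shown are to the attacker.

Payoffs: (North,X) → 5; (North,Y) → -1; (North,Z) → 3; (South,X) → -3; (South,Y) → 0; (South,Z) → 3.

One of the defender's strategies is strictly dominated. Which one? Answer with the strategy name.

Z

Y holds the attacker's payoff strictly below Z in every row: -1 < 3, 0 < 3.
So Z is strictly dominated for the defender.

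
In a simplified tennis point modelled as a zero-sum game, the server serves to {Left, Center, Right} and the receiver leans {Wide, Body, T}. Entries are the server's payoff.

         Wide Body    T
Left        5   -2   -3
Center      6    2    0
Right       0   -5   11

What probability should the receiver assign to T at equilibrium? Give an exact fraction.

7/18

Row minima: Left → -3, Center → 0, Right → -5; maximin = 0.
Column maxima: Wide → 6, Body → 2, T → 11; minimax = 2.
0 ≠ 2, so there is no saddle point; optimal play is mixed.
Left is strictly dominated by Center, so the server never plays it.
Wide is strictly dominated by Body (it gives the server strictly more in every row), so the receiver never plays it.
On the remaining 2×2 (Center, Right vs Body, T):
Let the server play Center with probability p. Expected payoff against Body: 2p + (-5)(1−p) = 7p − 5; against T: 0p + 11(1−p) = −11p + 11.
Setting these equal: 7p − 5 = −11p + 11 ⇒ 18p = 16 ⇒ p = 8/9, and the value is (7)·(8/9) − 5 = 11/9.
For the receiver: with q = P(Body), equating Center's and Right's payoffs gives 2q = −16q + 11 ⇒ q = 11/18.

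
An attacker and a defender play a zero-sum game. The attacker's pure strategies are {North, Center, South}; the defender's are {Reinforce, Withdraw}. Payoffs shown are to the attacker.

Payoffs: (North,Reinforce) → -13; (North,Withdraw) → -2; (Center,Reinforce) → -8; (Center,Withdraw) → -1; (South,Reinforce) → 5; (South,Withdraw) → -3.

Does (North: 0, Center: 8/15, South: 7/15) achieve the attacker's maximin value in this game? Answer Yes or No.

Against Reinforce this mix gives (8/15)·(-8) + (7/15)·5 = -29/15.
Against Withdraw this mix gives (8/15)·(-1) + (7/15)·(-3) = -29/15.
All of the defender's active replies (Reinforce, Withdraw) yield -29/15, and no column does worse for the attacker. The mix makes the defender indifferent and guarantees -29/15, so it is optimal.

Yes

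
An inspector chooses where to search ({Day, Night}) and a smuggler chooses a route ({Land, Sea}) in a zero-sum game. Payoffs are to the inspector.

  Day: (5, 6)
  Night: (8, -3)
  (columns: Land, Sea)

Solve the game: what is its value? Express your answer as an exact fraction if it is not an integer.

Row minima: Day → 5, Night → -3; maximin = 5.
Column maxima: Land → 8, Sea → 6; minimax = 6.
5 ≠ 6, so there is no saddle point; optimal play is mixed.
Let the inspector play Day with probability p. Expected payoff against Land: 5p + 8(1−p) = −3p + 8; against Sea: 6p + (-3)(1−p) = 9p − 3.
Setting these equal: −3p + 8 = 9p − 3 ⇒ −12p = -11 ⇒ p = 11/12, and the value is (-3)·(11/12) + 8 = 21/4.
For the smuggler: with q = P(Land), equating Day's and Night's payoffs gives −q + 6 = 11q − 3 ⇒ q = 3/4.

21/4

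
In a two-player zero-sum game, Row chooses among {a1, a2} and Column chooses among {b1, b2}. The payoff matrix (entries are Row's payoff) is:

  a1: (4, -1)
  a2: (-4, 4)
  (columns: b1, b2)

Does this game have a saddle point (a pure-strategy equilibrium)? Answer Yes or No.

No

Row minima: a1 → -1, a2 → -4; maximin = -1.
Column maxima: b1 → 4, b2 → 4; minimax = 4.
-1 ≠ 4, so no pure-strategy equilibrium exists.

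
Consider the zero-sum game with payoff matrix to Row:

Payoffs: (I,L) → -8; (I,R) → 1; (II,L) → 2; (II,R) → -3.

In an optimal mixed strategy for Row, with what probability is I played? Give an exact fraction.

5/14

Row minima: I → -8, II → -3; maximin = -3.
Column maxima: L → 2, R → 1; minimax = 1.
-3 ≠ 1, so there is no saddle point; optimal play is mixed.
Let Row play I with probability p. Expected payoff against L: (-8)p + 2(1−p) = −10p + 2; against R: 1p + (-3)(1−p) = 4p − 3.
Setting these equal: −10p + 2 = 4p − 3 ⇒ −14p = -5 ⇒ p = 5/14, and the value is (-10)·(5/14) + 2 = -11/7.
For Column: with q = P(L), equating I's and II's payoffs gives −9q + 1 = 5q − 3 ⇒ q = 2/7.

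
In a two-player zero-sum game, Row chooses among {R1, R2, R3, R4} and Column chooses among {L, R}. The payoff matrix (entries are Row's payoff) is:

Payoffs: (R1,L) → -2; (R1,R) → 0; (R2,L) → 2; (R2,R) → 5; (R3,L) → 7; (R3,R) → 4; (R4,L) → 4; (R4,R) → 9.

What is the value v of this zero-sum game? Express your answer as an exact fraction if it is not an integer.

47/8

Row minima: R1 → -2, R2 → 2, R3 → 4, R4 → 4; maximin = 4.
Column maxima: L → 7, R → 9; minimax = 7.
4 ≠ 7, so there is no saddle point; optimal play is mixed.
R1 is strictly dominated by R2, so Row never plays it.
R2 is strictly dominated by R4, so Row never plays it.
On the remaining 2×2 (R3, R4 vs L, R):
Let Row play R3 with probability p. Expected payoff against L: 7p + 4(1−p) = 3p + 4; against R: 4p + 9(1−p) = −5p + 9.
Setting these equal: 3p + 4 = −5p + 9 ⇒ 8p = 5 ⇒ p = 5/8, and the value is (3)·(5/8) + 4 = 47/8.
For Column: with q = P(L), equating R3's and R4's payoffs gives 3q + 4 = −5q + 9 ⇒ q = 5/8.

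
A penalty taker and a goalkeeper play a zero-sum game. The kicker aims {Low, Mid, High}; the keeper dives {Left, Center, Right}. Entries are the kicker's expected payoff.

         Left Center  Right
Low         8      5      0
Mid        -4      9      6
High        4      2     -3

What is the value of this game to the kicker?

Row minima: Low → 0, Mid → -4, High → -3; maximin = 0.
Column maxima: Left → 8, Center → 9, Right → 6; minimax = 6.
0 ≠ 6, so there is no saddle point; optimal play is mixed.
High is strictly dominated by Low, so the kicker never plays it.
Center is strictly dominated by Right (it gives the kicker strictly more in every row), so the keeper never plays it.
On the remaining 2×2 (Low, Mid vs Left, Right):
Let the kicker play Low with probability p. Expected payoff against Left: 8p + (-4)(1−p) = 12p − 4; against Right: 0p + 6(1−p) = −6p + 6.
Setting these equal: 12p − 4 = −6p + 6 ⇒ 18p = 10 ⇒ p = 5/9, and the value is (12)·(5/9) − 4 = 8/3.
For the keeper: with q = P(Left), equating Low's and Mid's payoffs gives 8q = −10q + 6 ⇒ q = 1/3.

8/3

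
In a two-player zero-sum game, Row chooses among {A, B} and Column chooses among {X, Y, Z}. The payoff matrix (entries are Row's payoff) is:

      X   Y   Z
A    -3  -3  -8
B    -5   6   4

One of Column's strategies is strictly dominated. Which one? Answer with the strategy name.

Z holds Row's payoff strictly below Y in every row: -8 < -3, 4 < 6.
So Y is strictly dominated for Column.

Y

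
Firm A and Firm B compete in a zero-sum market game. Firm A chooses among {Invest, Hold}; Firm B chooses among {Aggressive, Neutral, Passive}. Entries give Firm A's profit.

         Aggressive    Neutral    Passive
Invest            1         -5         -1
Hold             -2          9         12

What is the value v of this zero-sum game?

-1/17

Row minima: Invest → -5, Hold → -2; maximin = -2.
Column maxima: Aggressive → 1, Neutral → 9, Passive → 12; minimax = 1.
-2 ≠ 1, so there is no saddle point; optimal play is mixed.
Passive is strictly dominated by Neutral (it gives Firm A strictly more in every row), so Firm B never plays it.
On the remaining 2×2 (Invest, Hold vs Aggressive, Neutral):
Let Firm A play Invest with probability p. Expected payoff against Aggressive: 1p + (-2)(1−p) = 3p − 2; against Neutral: (-5)p + 9(1−p) = −14p + 9.
Setting these equal: 3p − 2 = −14p + 9 ⇒ 17p = 11 ⇒ p = 11/17, and the value is (3)·(11/17) − 2 = -1/17.
For Firm B: with q = P(Aggressive), equating Invest's and Hold's payoffs gives 6q − 5 = −11q + 9 ⇒ q = 14/17.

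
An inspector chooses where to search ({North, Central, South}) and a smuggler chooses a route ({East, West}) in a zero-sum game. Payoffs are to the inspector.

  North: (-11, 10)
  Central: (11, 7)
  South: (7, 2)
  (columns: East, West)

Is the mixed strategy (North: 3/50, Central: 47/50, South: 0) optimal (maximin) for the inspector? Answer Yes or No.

Against East this mix gives (3/50)·(-11) + (47/50)·11 = 242/25.
Against West this mix gives (3/50)·10 + (47/50)·7 = 359/50.
The smuggler will play West, holding the inspector to 359/50. Shifting weight toward the row that does better against West would raise this floor (the equalizing mix achieves 187/25 against both West and East), so the proposed strategy is not optimal.

No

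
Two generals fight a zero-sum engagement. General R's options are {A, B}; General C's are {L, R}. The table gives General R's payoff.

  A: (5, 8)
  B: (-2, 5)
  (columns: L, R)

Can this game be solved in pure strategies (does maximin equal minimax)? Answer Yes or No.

Yes

Row minima: A → 5, B → -2; maximin = 5.
Column maxima: L → 5, R → 8; minimax = 5.
maximin = minimax = 5, so a saddle point exists.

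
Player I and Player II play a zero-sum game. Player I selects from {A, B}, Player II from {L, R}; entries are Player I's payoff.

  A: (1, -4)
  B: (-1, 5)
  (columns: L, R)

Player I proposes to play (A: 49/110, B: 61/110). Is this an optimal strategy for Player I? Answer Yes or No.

Against L this mix gives (49/110)·1 + (61/110)·(-1) = -6/55.
Against R this mix gives (49/110)·(-4) + (61/110)·5 = 109/110.
Player II will play L, holding Player I to -6/55. Shifting weight toward the row that does better against L would raise this floor (the equalizing mix achieves 1/11 against both L and R), so the proposed strategy is not optimal.

No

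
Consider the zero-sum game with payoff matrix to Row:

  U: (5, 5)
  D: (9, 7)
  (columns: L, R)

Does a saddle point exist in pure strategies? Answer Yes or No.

Row minima: U → 5, D → 7; maximin = 7.
Column maxima: L → 9, R → 7; minimax = 7.
maximin = minimax = 7, so a saddle point exists.

Yes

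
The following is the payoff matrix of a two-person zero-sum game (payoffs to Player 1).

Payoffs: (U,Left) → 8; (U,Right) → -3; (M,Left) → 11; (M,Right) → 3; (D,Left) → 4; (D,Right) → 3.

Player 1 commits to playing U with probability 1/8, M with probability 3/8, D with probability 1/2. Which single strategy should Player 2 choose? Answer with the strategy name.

If Player 2 plays Left, Player 1's expected payoff is (1/8)·8 + (3/8)·11 + (1/2)·4 = 57/8.
If Player 2 plays Right, Player 1's expected payoff is (1/8)·(-3) + (3/8)·3 + (1/2)·3 = 9/4.
Player 2 minimizes Player 1's payoff; the smallest is 9/4, so the best response is Right.

Right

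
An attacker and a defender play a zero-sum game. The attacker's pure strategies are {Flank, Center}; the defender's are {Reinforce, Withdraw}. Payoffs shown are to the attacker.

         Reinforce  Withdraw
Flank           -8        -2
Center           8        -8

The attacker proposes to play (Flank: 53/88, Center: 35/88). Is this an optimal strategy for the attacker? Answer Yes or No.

Against Reinforce this mix gives (53/88)·(-8) + (35/88)·8 = -18/11.
Against Withdraw this mix gives (53/88)·(-2) + (35/88)·(-8) = -193/44.
The defender will play Withdraw, holding the attacker to -193/44. Shifting weight toward the row that does better against Withdraw would raise this floor (the equalizing mix achieves -40/11 against both Withdraw and Reinforce), so the proposed strategy is not optimal.

No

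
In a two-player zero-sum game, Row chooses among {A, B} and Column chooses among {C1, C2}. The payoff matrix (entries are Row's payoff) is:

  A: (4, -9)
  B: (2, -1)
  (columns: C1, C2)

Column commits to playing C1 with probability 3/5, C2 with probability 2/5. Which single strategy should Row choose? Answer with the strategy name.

B

Expected payoff of A: (3/5)·4 + (2/5)·(-9) = -6/5.
Expected payoff of B: (3/5)·2 + (2/5)·(-1) = 4/5.
The largest is 4/5, so Row's best response is B.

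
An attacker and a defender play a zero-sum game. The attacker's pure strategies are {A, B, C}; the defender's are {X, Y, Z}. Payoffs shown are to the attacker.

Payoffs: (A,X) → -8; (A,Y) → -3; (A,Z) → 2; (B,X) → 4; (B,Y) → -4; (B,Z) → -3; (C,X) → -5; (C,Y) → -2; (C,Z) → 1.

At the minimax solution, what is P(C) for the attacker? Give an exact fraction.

Row minima: A → -8, B → -4, C → -5; maximin = -4.
Column maxima: X → 4, Y → -2, Z → 2; minimax = -2.
-4 ≠ -2, so there is no saddle point; optimal play is mixed.
Z is strictly dominated by Y (it gives the attacker strictly more in every row), so the defender never plays it.
With Z eliminated, A is strictly dominated by C (C gives the attacker strictly more in every remaining column), so the attacker never plays it.
On the remaining 2×2 (B, C vs X, Y):
Let the attacker play B with probability p. Expected payoff against X: 4p + (-5)(1−p) = 9p − 5; against Y: (-4)p + (-2)(1−p) = −2p − 2.
Setting these equal: 9p − 5 = −2p − 2 ⇒ 11p = 3 ⇒ p = 3/11, and the value is (9)·(3/11) − 5 = -28/11.
For the defender: with q = P(X), equating B's and C's payoffs gives 8q − 4 = −3q − 2 ⇒ q = 2/11.

8/11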